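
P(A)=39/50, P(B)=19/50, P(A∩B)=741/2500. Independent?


P(A)×P(B) = 741/2500
P(A∩B) = 741/2500
Equal ✓ → Independent

Yes, independent


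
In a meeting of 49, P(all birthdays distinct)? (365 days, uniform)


P(all different) = Π(365-i)/365 for i=0..48
= (365/365)×(364/365)×...×(317/365)
= 0.034220

P ≈ 0.0342 ≈ 3.42%


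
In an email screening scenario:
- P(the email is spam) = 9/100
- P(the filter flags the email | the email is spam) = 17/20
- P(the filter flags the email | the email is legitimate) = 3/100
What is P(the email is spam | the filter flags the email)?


Using Bayes' theorem:
P(A|B) = P(B|A)·P(A) / P(B)

P(the filter flags the email) = 17/20 × 9/100 + 3/100 × 91/100
= 153/2000 + 273/10000 = 519/5000

P(the email is spam|the filter flags the email) = (153/2000) / (519/5000) = 255/346

P(the email is spam|the filter flags the email) = 255/346 ≈ 73.70%


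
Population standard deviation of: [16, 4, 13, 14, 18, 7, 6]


Mean = 78/7
  (16-78/7)²=1156/49
  (4-78/7)²=2500/49
  (13-78/7)²=169/49
  (14-78/7)²=400/49
  (18-78/7)²=2304/49
  (7-78/7)²=841/49
  (6-78/7)²=1296/49
Σ(x-μ)² = 1238/7
σ² = (1238/7)/7 = 1238/49

σ = √(1238/49) ≈ 5.0265


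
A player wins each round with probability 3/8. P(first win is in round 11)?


Geometric: P(X=11) = (1-p)^(k-1)×p = (5/8)^10×3/8 = 29296875/8589934592

P(X=11) = 29296875/8589934592 ≈ 0.34%


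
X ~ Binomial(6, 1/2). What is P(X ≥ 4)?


P(X ≥ 4) = Σ P(X=i) for i=4..6
P(X=4) = 15/64
P(X=5) = 3/32
P(X=6) = 1/64
Sum = 11/32

P(X ≥ 4) = 11/32 ≈ 34.38%


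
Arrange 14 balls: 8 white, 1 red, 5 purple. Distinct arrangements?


14!/(8!×1!×5!) = 18018

18018


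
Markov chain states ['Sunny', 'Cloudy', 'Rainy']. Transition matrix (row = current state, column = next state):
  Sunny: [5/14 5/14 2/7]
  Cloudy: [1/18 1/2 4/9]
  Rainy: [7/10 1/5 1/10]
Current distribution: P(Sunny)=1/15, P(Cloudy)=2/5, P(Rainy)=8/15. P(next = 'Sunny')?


P(next=Sunny) = Σᵢ P(now=i)×P(i→Sunny)
= 1/15×5/14 + 2/5×1/18 + 8/15×7/10
= 1/42 + 1/45 + 28/75 = 1321/3150

P = 1321/3150 ≈ 0.4194


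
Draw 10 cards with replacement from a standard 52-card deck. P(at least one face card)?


P(not a face card) = 40/52 = 10/13
P(none in 10 draws) = (10/13)^10 = 10000000000/137858491849
P(≥1 face card) = 1 - 10000000000/137858491849 = 127858491849/137858491849

P = 127858491849/137858491849 ≈ 92.75%


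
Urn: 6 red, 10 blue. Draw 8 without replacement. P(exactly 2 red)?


Hypergeometric: C(6,2)×C(10,6)/C(16,8)
= 15×210/12870 = 35/143

P(X=2) = 35/143 ≈ 24.48%


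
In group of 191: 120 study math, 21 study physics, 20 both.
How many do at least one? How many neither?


|A∪B| = 120+21-20 = 121
Neither = 191-121 = 70

At least one: 121; Neither: 70


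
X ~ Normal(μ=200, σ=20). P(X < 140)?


z = (140-200)/20 = -3.0
P(Z < -3.0) = 0.0013

P(X < 140) ≈ 0.0013


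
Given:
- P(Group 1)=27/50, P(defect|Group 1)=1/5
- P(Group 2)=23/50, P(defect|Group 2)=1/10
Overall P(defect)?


P(B) = Σ P(B|Aᵢ)×P(Aᵢ)
  1/5×27/50 = 27/250
  1/10×23/50 = 23/500
Sum = 77/500

P(defect) = 77/500 ≈ 15.40%


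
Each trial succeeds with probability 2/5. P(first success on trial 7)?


Geometric: P(X=7) = (1-p)^(k-1)×p = (3/5)^6×2/5 = 1458/78125

P(X=7) = 1458/78125 ≈ 1.87%


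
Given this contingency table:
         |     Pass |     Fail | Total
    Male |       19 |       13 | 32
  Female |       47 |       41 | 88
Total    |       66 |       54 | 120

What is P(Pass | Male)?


P(Pass | Male) = 19/(19+13) = 19/32

P(Pass|Male) = 19/32 ≈ 59.38%


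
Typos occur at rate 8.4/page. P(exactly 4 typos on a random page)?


Poisson(λ=8.4): P(X=4) = e^(-λ)×λ^k/k!
= e^(-8.4) × 8.4^4 / 4!
≈ 0.0002248673242 × 4978.7136 / 24 ≈ 0.046648

P(X=4) ≈ 0.046648 ≈ 4.66%


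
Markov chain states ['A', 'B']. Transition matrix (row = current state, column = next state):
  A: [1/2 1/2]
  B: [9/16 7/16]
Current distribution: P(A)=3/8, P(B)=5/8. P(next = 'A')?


P(next=A) = Σᵢ P(now=i)×P(i→A)
= 3/8×1/2 + 5/8×9/16
= 3/16 + 45/128 = 69/128

P = 69/128 ≈ 0.5391


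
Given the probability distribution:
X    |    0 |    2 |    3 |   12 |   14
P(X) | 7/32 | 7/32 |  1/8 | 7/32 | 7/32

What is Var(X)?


E[X] = 13/2
E[X²] = 611/8
Var(X) = E[X²] - (E[X])² = 611/8 - 169/4 = 273/8

Var(X) = 273/8 ≈ 34.1250


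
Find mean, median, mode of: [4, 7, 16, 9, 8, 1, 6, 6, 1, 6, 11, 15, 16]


Sorted: [1, 1, 4, 6, 6, 6, 7, 8, 9, 11, 15, 16, 16]
Mean = 106/13
Median = 7
Freq: {4: 1, 7: 1, 16: 2, 9: 1, 8: 1, 1: 2, 6: 3, 11: 1, 15: 1}
Mode: [6]

Mean=106/13, Median=7, Mode=6


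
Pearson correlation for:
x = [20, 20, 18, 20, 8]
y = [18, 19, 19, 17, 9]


n=5, Σx=86, Σy=82, Σxy=1494, Σx²=1588, Σy²=1416
r = (5×1494 - 86×82)/√((5×1588 - 86²)(5×1416 - 82²))
= 418/√(544×356) = 418/√193664 ≈ 418/440.0727 ≈ 0.9498

r ≈ 0.9498


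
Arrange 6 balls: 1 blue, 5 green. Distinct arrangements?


6!/(1!×5!) = 6

6


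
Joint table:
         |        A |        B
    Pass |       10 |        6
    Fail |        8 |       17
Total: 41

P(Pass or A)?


P(Pass∨A) = P(Pass) + P(A) - P(Pass∧A)
= (16 + 18 - 10)/41 = 24/41

P = 24/41 ≈ 58.54%


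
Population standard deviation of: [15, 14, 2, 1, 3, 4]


Mean = 39/6 = 13/2
  (15-13/2)²=289/4
  (14-13/2)²=225/4
  (2-13/2)²=81/4
  (1-13/2)²=121/4
  (3-13/2)²=49/4
  (4-13/2)²=25/4
Σ(x-μ)² = 395/2
σ² = (395/2)/6 = 395/12

σ = √(395/12) ≈ 5.7373


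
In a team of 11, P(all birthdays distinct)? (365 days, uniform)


P(all different) = Π(365-i)/365 for i=0..10
= (365/365)×(364/365)×...×(355/365)
= 0.858859

P ≈ 0.8589 ≈ 85.89%


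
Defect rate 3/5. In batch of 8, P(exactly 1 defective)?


Binomial: P(X=1) = C(8,1)×p^1×(1-p)^7
= 8 × 3/5 × 128/78125 = 3072/390625

P(X=1) = 3072/390625 ≈ 0.79%


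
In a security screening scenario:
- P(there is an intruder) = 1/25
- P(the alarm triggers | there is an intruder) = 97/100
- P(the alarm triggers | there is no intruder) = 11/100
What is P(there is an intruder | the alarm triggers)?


Using Bayes' theorem:
P(A|B) = P(B|A)·P(A) / P(B)

P(the alarm triggers) = 97/100 × 1/25 + 11/100 × 24/25
= 97/2500 + 66/625 = 361/2500

P(there is an intruder|the alarm triggers) = (97/2500) / (361/2500) = 97/361

P(there is an intruder|the alarm triggers) = 97/361 ≈ 26.87%


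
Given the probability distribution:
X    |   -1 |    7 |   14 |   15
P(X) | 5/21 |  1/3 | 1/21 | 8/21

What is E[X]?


E[X] = Σ x·P(X=x)
= (-1)×(5/21) + (7)×(1/3) + (14)×(1/21) + (15)×(8/21)
= 178/21

E[X] = 178/21


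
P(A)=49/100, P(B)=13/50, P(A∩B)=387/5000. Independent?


P(A)×P(B) = 637/5000
P(A∩B) = 387/5000
Not equal → NOT independent

No, not independent


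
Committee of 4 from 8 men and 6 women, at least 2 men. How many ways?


Count by #men:
  2M,2W: C(8,2)×C(6,2)=420
  3M,1W: C(8,3)×C(6,1)=336
  4M,0W: C(8,4)×C(6,0)=70
Total = 826

826


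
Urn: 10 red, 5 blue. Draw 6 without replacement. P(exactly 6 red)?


Hypergeometric: C(10,6)×C(5,0)/C(15,6)
= 210×1/5005 = 6/143

P(X=6) = 6/143 ≈ 4.20%


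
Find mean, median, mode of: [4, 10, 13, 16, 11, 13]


Sorted: [4, 10, 11, 13, 13, 16]
Mean = 67/6
Median = 12
Freq: {4: 1, 10: 1, 13: 2, 16: 1, 11: 1}
Mode: [13]

Mean=67/6, Median=12, Mode=13


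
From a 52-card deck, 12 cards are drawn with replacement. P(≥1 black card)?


P(not a black card) = 26/52 = 1/2
P(none in 12 draws) = (1/2)^12 = 1/4096
P(≥1 black card) = 1 - 1/4096 = 4095/4096

P = 4095/4096 ≈ 99.98%


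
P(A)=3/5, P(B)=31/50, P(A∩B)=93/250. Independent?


P(A)×P(B) = 93/250
P(A∩B) = 93/250
Equal ✓ → Independent

Yes, independent


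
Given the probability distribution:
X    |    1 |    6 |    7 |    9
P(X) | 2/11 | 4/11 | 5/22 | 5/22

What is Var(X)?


E[X] = 6
E[X²] = 471/11
Var(X) = E[X²] - (E[X])² = 471/11 - 36 = 75/11

Var(X) = 75/11 ≈ 6.8182


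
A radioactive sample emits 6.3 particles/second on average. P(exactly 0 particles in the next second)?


Poisson(λ=6.3): P(X=0) = e^(-λ)×λ^k/k!
= e^(-6.3) × 6.3^0 / 0!
≈ 0.001836304777 × 1 / 1 ≈ 0.001836

P(X=0) ≈ 0.001836 ≈ 0.18%


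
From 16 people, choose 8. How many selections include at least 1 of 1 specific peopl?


Complement: C(16,8) - C(15,8) = 12870 - 6435 = 6435

6435


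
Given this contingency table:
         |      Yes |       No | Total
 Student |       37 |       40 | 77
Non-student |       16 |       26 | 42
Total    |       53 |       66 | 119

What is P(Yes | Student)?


P(Yes | Student) = 37/(37+40) = 37/77

P(Yes|Student) = 37/77 ≈ 48.05%


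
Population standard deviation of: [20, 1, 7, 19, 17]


Mean = 64/5
  (20-64/5)²=1296/25
  (1-64/5)²=3481/25
  (7-64/5)²=841/25
  (19-64/5)²=961/25
  (17-64/5)²=441/25
Σ(x-μ)² = 1404/5
σ² = (1404/5)/5 = 1404/25

σ = √(1404/25) ≈ 7.4940


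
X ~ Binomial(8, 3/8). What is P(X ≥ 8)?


P(X ≥ 8) = Σ P(X=i) for i=8..8
P(X=8) = 6561/16777216
Sum = 6561/16777216

P(X ≥ 8) = 6561/16777216 ≈ 0.04%


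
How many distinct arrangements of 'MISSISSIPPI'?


Letters: 11, freq: {'M': 1, 'I': 4, 'S': 4, 'P': 2}
11!/(1!×4!×4!×2!) = 39916800/1152 = 34650

34650


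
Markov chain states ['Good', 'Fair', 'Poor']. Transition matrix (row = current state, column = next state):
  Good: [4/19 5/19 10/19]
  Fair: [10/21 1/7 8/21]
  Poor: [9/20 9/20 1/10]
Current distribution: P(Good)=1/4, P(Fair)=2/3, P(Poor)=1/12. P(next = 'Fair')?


P(next=Fair) = Σᵢ P(now=i)×P(i→Fair)
= 1/4×5/19 + 2/3×1/7 + 1/12×9/20
= 5/76 + 2/21 + 3/80 = 6337/31920

P = 6337/31920 ≈ 0.1985


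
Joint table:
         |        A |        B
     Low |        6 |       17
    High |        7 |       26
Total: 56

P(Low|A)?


P(Low|A) = 6/(6+7) = 6/13

P = 6/13 ≈ 46.15%


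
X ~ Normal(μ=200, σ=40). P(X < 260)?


z = (260-200)/40 = 1.5
P(Z < 1.5) = 0.9332

P(X < 260) ≈ 0.9332


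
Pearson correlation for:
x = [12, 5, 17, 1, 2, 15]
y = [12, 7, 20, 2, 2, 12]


n=6, Σx=52, Σy=55, Σxy=705, Σx²=688, Σy²=745
r = (6×705 - 52×55)/√((6×688 - 52²)(6×745 - 55²))
= 1370/√(1424×1445) = 1370/√2057680 ≈ 1370/1434.4616 ≈ 0.9551

r ≈ 0.9551


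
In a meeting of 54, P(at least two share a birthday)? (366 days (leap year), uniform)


P(all different) = Π(366-i)/366 for i=0..53
= 0.016316
P(match) = 1 - 0.016316 = 0.983684

P ≈ 0.9837 ≈ 98.37%


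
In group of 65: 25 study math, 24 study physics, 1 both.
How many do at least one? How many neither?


|A∪B| = 25+24-1 = 48
Neither = 65-48 = 17

At least one: 48; Neither: 17


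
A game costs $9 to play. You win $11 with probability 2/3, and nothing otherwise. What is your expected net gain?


E[gain] = (11-9)×2/3 + (-9)×1/3
= 4/3 - 3 = -5/3

Expected net gain = $-5/3 ≈ $-1.67


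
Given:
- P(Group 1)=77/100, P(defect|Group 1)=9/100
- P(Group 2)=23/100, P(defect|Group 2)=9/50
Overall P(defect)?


P(B) = Σ P(B|Aᵢ)×P(Aᵢ)
  9/100×77/100 = 693/10000
  9/50×23/100 = 207/5000
Sum = 1107/10000

P(defect) = 1107/10000 ≈ 11.07%


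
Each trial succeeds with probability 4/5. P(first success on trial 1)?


Geometric: P(X=1) = (1-p)^(k-1)×p = (1/5)^0×4/5 = 4/5

P(X=1) = 4/5 ≈ 80.00%


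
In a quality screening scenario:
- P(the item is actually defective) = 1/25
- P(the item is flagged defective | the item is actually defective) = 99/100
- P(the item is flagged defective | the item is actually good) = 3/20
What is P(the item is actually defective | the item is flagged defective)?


Using Bayes' theorem:
P(A|B) = P(B|A)·P(A) / P(B)

P(the item is flagged defective) = 99/100 × 1/25 + 3/20 × 24/25
= 99/2500 + 18/125 = 459/2500

P(the item is actually defective|the item is flagged defective) = (99/2500) / (459/2500) = 11/51

P(the item is actually defective|the item is flagged defective) = 11/51 ≈ 21.57%


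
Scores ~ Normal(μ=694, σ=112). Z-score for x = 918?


z = (x - μ)/σ = (918 - 694)/112 = 2.0

z = 2.0


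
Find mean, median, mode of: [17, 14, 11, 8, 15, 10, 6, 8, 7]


Sorted: [6, 7, 8, 8, 10, 11, 14, 15, 17]
Mean = 96/9 = 32/3
Median = 10
Freq: {17: 1, 14: 1, 11: 1, 8: 2, 15: 1, 10: 1, 6: 1, 7: 1}
Mode: [8]

Mean=32/3, Median=10, Mode=8


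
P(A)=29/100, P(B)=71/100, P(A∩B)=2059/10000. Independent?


P(A)×P(B) = 2059/10000
P(A∩B) = 2059/10000
Equal ✓ → Independent

Yes, independent


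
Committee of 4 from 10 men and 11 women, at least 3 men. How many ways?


Count by #men:
  3M,1W: C(10,3)×C(11,1)=1320
  4M,0W: C(10,4)×C(11,0)=210
Total = 1530

1530


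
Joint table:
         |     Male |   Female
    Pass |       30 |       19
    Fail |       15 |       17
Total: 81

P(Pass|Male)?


P(Pass|Male) = 30/(30+15) = 30/45 = 2/3

P = 2/3 ≈ 66.67%


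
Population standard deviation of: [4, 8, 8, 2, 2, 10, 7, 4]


Mean = 45/8
  (4-45/8)²=169/64
  (8-45/8)²=361/64
  (8-45/8)²=361/64
  (2-45/8)²=841/64
  (2-45/8)²=841/64
  (10-45/8)²=1225/64
  (7-45/8)²=121/64
  (4-45/8)²=169/64
Σ(x-μ)² = 511/8
σ² = (511/8)/8 = 511/64

σ = √(511/64) ≈ 2.8257


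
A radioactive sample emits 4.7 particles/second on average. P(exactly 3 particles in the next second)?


Poisson(λ=4.7): P(X=3) = e^(-λ)×λ^k/k!
= e^(-4.7) × 4.7^3 / 3!
≈ 0.009095277102 × 103.823 / 6 ≈ 0.157383

P(X=3) ≈ 0.157383 ≈ 15.74%


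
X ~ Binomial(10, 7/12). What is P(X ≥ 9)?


P(X ≥ 9) = Σ P(X=i) for i=9..10
P(X=9) = 1008840175/30958682112
P(X=10) = 282475249/61917364224
Sum = 766718533/20639121408

P(X ≥ 9) = 766718533/20639121408 ≈ 3.71%


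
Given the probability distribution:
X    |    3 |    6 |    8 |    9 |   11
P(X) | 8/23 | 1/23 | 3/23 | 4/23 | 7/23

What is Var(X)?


E[X] = 167/23
E[X²] = 1471/23
Var(X) = E[X²] - (E[X])² = 1471/23 - 27889/529 = 5944/529

Var(X) = 5944/529 ≈ 11.2363


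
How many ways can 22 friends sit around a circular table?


Circular arrangements of 22 distinct objects: fix one position to break rotational symmetry.
(n-1)! = 21! = 51090942171709440000

51090942171709440000


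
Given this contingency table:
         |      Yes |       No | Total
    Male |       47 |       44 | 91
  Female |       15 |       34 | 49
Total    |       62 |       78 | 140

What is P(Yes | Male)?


P(Yes | Male) = 47/(47+44) = 47/91

P(Yes|Male) = 47/91 ≈ 51.65%


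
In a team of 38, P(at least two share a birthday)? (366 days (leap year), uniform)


P(all different) = Π(366-i)/366 for i=0..37
= 0.136703
P(match) = 1 - 0.136703 = 0.863297

P ≈ 0.8633 ≈ 86.33%


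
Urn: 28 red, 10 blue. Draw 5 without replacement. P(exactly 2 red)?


Hypergeometric: C(28,2)×C(10,3)/C(38,5)
= 378×120/501942 = 1080/11951

P(X=2) = 1080/11951 ≈ 9.04%


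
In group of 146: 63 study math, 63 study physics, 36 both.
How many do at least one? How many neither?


|A∪B| = 63+63-36 = 90
Neither = 146-90 = 56

At least one: 90; Neither: 56


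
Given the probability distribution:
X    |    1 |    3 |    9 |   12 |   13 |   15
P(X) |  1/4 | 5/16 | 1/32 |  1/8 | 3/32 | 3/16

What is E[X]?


E[X] = Σ x·P(X=x)
= (1)×(1/4) + (3)×(5/16) + (9)×(1/32) + (12)×(1/8) + (13)×(3/32) + (15)×(3/16)
= 7

E[X] = 7


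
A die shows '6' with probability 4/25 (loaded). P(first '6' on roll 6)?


Geometric: P(X=6) = (1-p)^(k-1)×p = (21/25)^5×4/25 = 16336404/244140625

P(X=6) = 16336404/244140625 ≈ 6.69%


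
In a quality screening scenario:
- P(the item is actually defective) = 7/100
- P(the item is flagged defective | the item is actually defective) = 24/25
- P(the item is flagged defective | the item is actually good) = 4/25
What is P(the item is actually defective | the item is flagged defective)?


Using Bayes' theorem:
P(A|B) = P(B|A)·P(A) / P(B)

P(the item is flagged defective) = 24/25 × 7/100 + 4/25 × 93/100
= 42/625 + 93/625 = 27/125

P(the item is actually defective|the item is flagged defective) = (42/625) / (27/125) = 14/45

P(the item is actually defective|the item is flagged defective) = 14/45 ≈ 31.11%


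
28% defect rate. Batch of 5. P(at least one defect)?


P(all good) = (18/25)^5 = 1889568/9765625
P(≥1 defect) = 7876057/9765625

P = 7876057/9765625 ≈ 80.65%


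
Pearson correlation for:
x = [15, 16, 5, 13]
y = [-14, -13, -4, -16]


n=4, Σx=49, Σy=-47, Σxy=-646, Σx²=675, Σy²=637
r = (4×(-646) - 49×(-47))/√((4×675 - 49²)(4×637 - (-47)²))
= -281/√(299×339) = -281/√101361 ≈ -281/318.3724 ≈ -0.8826

r ≈ -0.8826


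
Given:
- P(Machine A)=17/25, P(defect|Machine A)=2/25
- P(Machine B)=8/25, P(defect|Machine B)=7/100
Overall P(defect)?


P(B) = Σ P(B|Aᵢ)×P(Aᵢ)
  2/25×17/25 = 34/625
  7/100×8/25 = 14/625
Sum = 48/625

P(defect) = 48/625 ≈ 7.68%


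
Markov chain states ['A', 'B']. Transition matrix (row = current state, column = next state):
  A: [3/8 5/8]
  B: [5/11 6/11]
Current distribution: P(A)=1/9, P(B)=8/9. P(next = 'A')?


P(next=A) = Σᵢ P(now=i)×P(i→A)
= 1/9×3/8 + 8/9×5/11
= 1/24 + 40/99 = 353/792

P = 353/792 ≈ 0.4457


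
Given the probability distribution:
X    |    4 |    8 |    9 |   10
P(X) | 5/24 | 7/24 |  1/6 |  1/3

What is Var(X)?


E[X] = 8
E[X²] = 413/6
Var(X) = E[X²] - (E[X])² = 413/6 - 64 = 29/6

Var(X) = 29/6 ≈ 4.8333


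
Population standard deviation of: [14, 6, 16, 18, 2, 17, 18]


Mean = 91/7 = 13
  (14-13)²=1
  (6-13)²=49
  (16-13)²=9
  (18-13)²=25
  (2-13)²=121
  (17-13)²=16
  (18-13)²=25
Σ(x-μ)² = 246
σ² = 246/7

σ = √(246/7) ≈ 5.9281


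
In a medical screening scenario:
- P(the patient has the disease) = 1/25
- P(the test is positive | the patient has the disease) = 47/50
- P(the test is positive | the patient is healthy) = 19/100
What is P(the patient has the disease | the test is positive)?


Using Bayes' theorem:
P(A|B) = P(B|A)·P(A) / P(B)

P(the test is positive) = 47/50 × 1/25 + 19/100 × 24/25
= 47/1250 + 114/625 = 11/50

P(the patient has the disease|the test is positive) = (47/1250) / (11/50) = 47/275

P(the patient has the disease|the test is positive) = 47/275 ≈ 17.09%


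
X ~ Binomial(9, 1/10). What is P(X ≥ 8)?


P(X ≥ 8) = Σ P(X=i) for i=8..9
P(X=8) = 81/1000000000
P(X=9) = 1/1000000000
Sum = 41/500000000

P(X ≥ 8) = 41/500000000 ≈ 0.00%


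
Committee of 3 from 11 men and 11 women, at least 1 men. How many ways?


Count by #men:
  1M,2W: C(11,1)×C(11,2)=605
  2M,1W: C(11,2)×C(11,1)=605
  3M,0W: C(11,3)×C(11,0)=165
Total = 1375

1375


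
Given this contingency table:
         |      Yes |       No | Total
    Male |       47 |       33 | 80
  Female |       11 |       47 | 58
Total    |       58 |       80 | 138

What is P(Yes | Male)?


P(Yes | Male) = 47/(47+33) = 47/80

P(Yes|Male) = 47/80 ≈ 58.75%


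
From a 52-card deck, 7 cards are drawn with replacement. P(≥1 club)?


P(not a club) = 39/52 = 3/4
P(none in 7 draws) = (3/4)^7 = 2187/16384
P(≥1 club) = 1 - 2187/16384 = 14197/16384

P = 14197/16384 ≈ 86.65%


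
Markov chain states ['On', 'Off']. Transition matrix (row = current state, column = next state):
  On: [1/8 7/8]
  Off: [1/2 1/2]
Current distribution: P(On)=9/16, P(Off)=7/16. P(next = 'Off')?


P(next=Off) = Σᵢ P(now=i)×P(i→Off)
= 9/16×7/8 + 7/16×1/2
= 63/128 + 7/32 = 91/128

P = 91/128 ≈ 0.7109


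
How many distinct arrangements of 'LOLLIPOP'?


Letters: 8, freq: {'L': 3, 'O': 2, 'I': 1, 'P': 2}
8!/(3!×2!×1!×2!) = 40320/24 = 1680

1680


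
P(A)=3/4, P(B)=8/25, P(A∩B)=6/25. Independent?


P(A)×P(B) = 6/25
P(A∩B) = 6/25
Equal ✓ → Independent

Yes, independent


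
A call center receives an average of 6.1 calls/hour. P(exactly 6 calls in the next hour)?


Poisson(λ=6.1): P(X=6) = e^(-λ)×λ^k/k!
= e^(-6.1) × 6.1^6 / 6!
≈ 0.002242867719 × 51520.374361 / 720 ≈ 0.160491

P(X=6) ≈ 0.160491 ≈ 16.05%


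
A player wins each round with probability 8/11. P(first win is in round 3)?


Geometric: P(X=3) = (1-p)^(k-1)×p = (3/11)^2×8/11 = 72/1331

P(X=3) = 72/1331 ≈ 5.41%


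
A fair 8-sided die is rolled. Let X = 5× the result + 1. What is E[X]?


E[die] = (1+8)/2 = 9/2
E[X] = 5×9/2 + 1 = 47/2

E[X] = 47/2


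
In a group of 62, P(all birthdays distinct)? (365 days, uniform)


P(all different) = Π(365-i)/365 for i=0..61
= (365/365)×(364/365)×...×(304/365)
= 0.004090

P ≈ 0.0041 ≈ 0.41%


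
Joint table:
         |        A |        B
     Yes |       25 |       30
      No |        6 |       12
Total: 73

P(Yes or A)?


P(Yes∨A) = P(Yes) + P(A) - P(Yes∧A)
= (55 + 31 - 25)/73 = 61/73

P = 61/73 ≈ 83.56%


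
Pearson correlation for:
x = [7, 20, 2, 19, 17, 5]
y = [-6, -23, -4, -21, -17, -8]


n=6, Σx=70, Σy=-79, Σxy=-1238, Σx²=1128, Σy²=1375
r = (6×(-1238) - 70×(-79))/√((6×1128 - 70²)(6×1375 - (-79)²))
= -1898/√(1868×2009) = -1898/√3752812 ≈ -1898/1937.2176 ≈ -0.9798

r ≈ -0.9798


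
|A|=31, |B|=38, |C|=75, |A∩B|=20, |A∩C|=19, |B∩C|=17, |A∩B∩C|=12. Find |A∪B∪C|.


|A∪B∪C| = 31+38+75-20-19-17+12 = 100

|A∪B∪C| = 100


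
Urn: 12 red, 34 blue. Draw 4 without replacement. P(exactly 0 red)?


Hypergeometric: C(12,0)×C(34,4)/C(46,4)
= 1×46376/163185 = 4216/14835

P(X=0) = 4216/14835 ≈ 28.42%


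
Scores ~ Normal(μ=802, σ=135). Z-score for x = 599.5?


z = (x - μ)/σ = (599.5 - 802)/135 = -1.5

z = -1.5


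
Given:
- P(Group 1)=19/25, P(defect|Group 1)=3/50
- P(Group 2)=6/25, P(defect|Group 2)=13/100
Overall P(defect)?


P(B) = Σ P(B|Aᵢ)×P(Aᵢ)
  3/50×19/25 = 57/1250
  13/100×6/25 = 39/1250
Sum = 48/625

P(defect) = 48/625 ≈ 7.68%


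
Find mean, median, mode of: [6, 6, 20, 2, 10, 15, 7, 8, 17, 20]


Sorted: [2, 6, 6, 7, 8, 10, 15, 17, 20, 20]
Mean = 111/10
Median = 9
Freq: {6: 2, 20: 2, 2: 1, 10: 1, 15: 1, 7: 1, 8: 1, 17: 1}
Mode: [6, 20]

Mean=111/10, Median=9, Mode=[6, 20]


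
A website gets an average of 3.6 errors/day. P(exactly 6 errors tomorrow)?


Poisson(λ=3.6): P(X=6) = e^(-λ)×λ^k/k!
= e^(-3.6) × 3.6^6 / 6!
≈ 0.02732372245 × 2176.782336 / 720 ≈ 0.082608

P(X=6) ≈ 0.082608 ≈ 8.26%


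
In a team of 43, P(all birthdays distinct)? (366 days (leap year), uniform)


P(all different) = Π(366-i)/366 for i=0..42
= (366/366)×(365/366)×...×(324/366)
= 0.076637

P ≈ 0.0766 ≈ 7.66%


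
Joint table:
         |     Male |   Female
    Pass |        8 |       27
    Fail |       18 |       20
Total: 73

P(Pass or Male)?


P(Pass∨Male) = P(Pass) + P(Male) - P(Pass∧Male)
= (35 + 26 - 8)/73 = 53/73

P = 53/73 ≈ 72.60%


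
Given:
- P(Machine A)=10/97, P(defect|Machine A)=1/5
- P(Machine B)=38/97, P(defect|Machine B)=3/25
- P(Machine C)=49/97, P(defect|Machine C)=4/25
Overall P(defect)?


P(B) = Σ P(B|Aᵢ)×P(Aᵢ)
  1/5×10/97 = 2/97
  3/25×38/97 = 114/2425
  4/25×49/97 = 196/2425
Sum = 72/485

P(defect) = 72/485 ≈ 14.85%


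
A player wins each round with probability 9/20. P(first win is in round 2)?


Geometric: P(X=2) = (1-p)^(k-1)×p = (11/20)^1×9/20 = 99/400

P(X=2) = 99/400 ≈ 24.75%


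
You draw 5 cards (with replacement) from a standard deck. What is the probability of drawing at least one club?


P(not a club) = 39/52 = 3/4
P(none in 5 draws) = (3/4)^5 = 243/1024
P(≥1 club) = 1 - 243/1024 = 781/1024

P = 781/1024 ≈ 76.27%


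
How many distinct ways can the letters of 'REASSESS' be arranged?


Letters: 8, freq: {'R': 1, 'E': 2, 'A': 1, 'S': 4}
8!/(1!×2!×1!×4!) = 40320/48 = 840

840


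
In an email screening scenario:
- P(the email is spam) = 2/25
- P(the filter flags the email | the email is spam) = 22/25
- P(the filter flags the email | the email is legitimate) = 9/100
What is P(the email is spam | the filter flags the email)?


Using Bayes' theorem:
P(A|B) = P(B|A)·P(A) / P(B)

P(the filter flags the email) = 22/25 × 2/25 + 9/100 × 23/25
= 44/625 + 207/2500 = 383/2500

P(the email is spam|the filter flags the email) = (44/625) / (383/2500) = 176/383

P(the email is spam|the filter flags the email) = 176/383 ≈ 45.95%


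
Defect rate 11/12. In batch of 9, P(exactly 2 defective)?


Binomial: P(X=2) = C(9,2)×p^2×(1-p)^7
= 36 × 121/144 × 1/35831808 = 121/143327232

P(X=2) = 121/143327232 ≈ 0.00%


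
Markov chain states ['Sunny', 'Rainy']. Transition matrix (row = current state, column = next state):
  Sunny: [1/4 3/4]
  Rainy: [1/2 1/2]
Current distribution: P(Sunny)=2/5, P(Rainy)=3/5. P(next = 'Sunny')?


P(next=Sunny) = Σᵢ P(now=i)×P(i→Sunny)
= 2/5×1/4 + 3/5×1/2
= 1/10 + 3/10 = 2/5

P = 2/5 ≈ 0.4000


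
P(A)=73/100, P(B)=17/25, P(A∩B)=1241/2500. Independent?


P(A)×P(B) = 1241/2500
P(A∩B) = 1241/2500
Equal ✓ → Independent

Yes, independent


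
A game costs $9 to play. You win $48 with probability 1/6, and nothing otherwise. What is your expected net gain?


E[gain] = (48-9)×1/6 + (-9)×5/6
= 13/2 - 15/2 = -1

Expected net gain = $-1 ≈ $-1.00


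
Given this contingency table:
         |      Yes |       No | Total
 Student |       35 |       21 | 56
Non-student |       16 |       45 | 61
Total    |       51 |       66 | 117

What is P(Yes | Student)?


P(Yes | Student) = 35/(35+21) = 35/56 = 5/8

P(Yes|Student) = 5/8 ≈ 62.50%


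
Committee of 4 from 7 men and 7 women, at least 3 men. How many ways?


Count by #men:
  3M,1W: C(7,3)×C(7,1)=245
  4M,0W: C(7,4)×C(7,0)=35
Total = 280

280


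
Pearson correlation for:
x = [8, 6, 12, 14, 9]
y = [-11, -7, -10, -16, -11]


n=5, Σx=49, Σy=-55, Σxy=-573, Σx²=521, Σy²=647
r = (5×(-573) - 49×(-55))/√((5×521 - 49²)(5×647 - (-55)²))
= -170/√(204×210) = -170/√42840 ≈ -170/206.9783 ≈ -0.8213

r ≈ -0.8213


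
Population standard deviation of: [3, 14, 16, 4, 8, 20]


Mean = 65/6
  (3-65/6)²=2209/36
  (14-65/6)²=361/36
  (16-65/6)²=961/36
  (4-65/6)²=1681/36
  (8-65/6)²=289/36
  (20-65/6)²=3025/36
Σ(x-μ)² = 1421/6
σ² = (1421/6)/6 = 1421/36

σ = √(1421/36) ≈ 6.2827


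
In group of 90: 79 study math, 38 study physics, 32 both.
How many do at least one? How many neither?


|A∪B| = 79+38-32 = 85
Neither = 90-85 = 5

At least one: 85; Neither: 5


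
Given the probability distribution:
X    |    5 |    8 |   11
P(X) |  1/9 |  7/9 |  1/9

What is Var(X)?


E[X] = 8
E[X²] = 66
Var(X) = E[X²] - (E[X])² = 66 - 64 = 2

Var(X) = 2 ≈ 2.0000


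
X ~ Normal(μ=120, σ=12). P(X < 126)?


z = (126-120)/12 = 0.5
P(Z < 0.5) = 0.6915

P(X < 126) ≈ 0.6915


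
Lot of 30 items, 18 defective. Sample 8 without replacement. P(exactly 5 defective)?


Hypergeometric: C(18,5)×C(12,3)/C(30,8)
= 8568×220/5852925 = 41888/130065

P(X=5) = 41888/130065 ≈ 32.21%


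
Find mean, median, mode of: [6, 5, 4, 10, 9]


Sorted: [4, 5, 6, 9, 10]
Mean = 34/5
Median = 6
Freq: {6: 1, 5: 1, 4: 1, 10: 1, 9: 1}
Mode: No mode

Mean=34/5, Median=6, Mode=No mode


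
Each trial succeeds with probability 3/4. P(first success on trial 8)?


Geometric: P(X=8) = (1-p)^(k-1)×p = (1/4)^7×3/4 = 3/65536

P(X=8) = 3/65536 ≈ 0.00%


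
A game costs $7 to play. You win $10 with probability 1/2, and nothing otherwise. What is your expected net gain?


E[gain] = (10-7)×1/2 + (-7)×1/2
= 3/2 - 7/2 = -2

Expected net gain = $-2 ≈ $-2.00


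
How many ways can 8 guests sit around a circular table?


Circular arrangements of 8 distinct objects: fix one position to break rotational symmetry.
(n-1)! = 7! = 5040

5040


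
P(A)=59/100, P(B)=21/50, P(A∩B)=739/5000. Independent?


P(A)×P(B) = 1239/5000
P(A∩B) = 739/5000
Not equal → NOT independent

No, not independent


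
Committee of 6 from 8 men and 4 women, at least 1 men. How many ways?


Count by #men:
  2M,4W: C(8,2)×C(4,4)=28
  3M,3W: C(8,3)×C(4,3)=224
  4M,2W: C(8,4)×C(4,2)=420
  5M,1W: C(8,5)×C(4,1)=224
  6M,0W: C(8,6)×C(4,0)=28
Total = 924

924


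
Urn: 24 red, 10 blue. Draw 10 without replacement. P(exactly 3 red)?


Hypergeometric: C(24,3)×C(10,7)/C(34,10)
= 2024×120/131128140 = 368/198679

P(X=3) = 368/198679 ≈ 0.19%


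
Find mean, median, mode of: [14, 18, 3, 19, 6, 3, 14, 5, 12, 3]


Sorted: [3, 3, 3, 5, 6, 12, 14, 14, 18, 19]
Mean = 97/10
Median = 9
Freq: {14: 2, 18: 1, 3: 3, 19: 1, 6: 1, 5: 1, 12: 1}
Mode: [3]

Mean=97/10, Median=9, Mode=3


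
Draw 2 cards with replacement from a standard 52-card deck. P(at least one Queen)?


P(not a Queen) = 48/52 = 12/13
P(none in 2 draws) = (12/13)^2 = 144/169
P(≥1 Queen) = 1 - 144/169 = 25/169

P = 25/169 ≈ 14.79%


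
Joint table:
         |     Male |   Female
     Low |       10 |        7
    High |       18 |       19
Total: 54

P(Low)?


P(Low) = (10+7)/54 = 17/54

P(Low) = 17/54 ≈ 31.48%


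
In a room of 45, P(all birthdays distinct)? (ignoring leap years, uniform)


P(all different) = Π(365-i)/365 for i=0..44
= (365/365)×(364/365)×...×(321/365)
= 0.059024

P ≈ 0.0590 ≈ 5.90%


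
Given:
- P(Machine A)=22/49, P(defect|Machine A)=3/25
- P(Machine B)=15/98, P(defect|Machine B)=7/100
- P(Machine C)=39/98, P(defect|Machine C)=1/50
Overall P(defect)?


P(B) = Σ P(B|Aᵢ)×P(Aᵢ)
  3/25×22/49 = 66/1225
  7/100×15/98 = 3/280
  1/50×39/98 = 39/4900
Sum = 711/9800

P(defect) = 711/9800 ≈ 7.26%


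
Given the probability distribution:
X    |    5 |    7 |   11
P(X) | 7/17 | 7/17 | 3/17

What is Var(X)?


E[X] = 117/17
E[X²] = 881/17
Var(X) = E[X²] - (E[X])² = 881/17 - 13689/289 = 1288/289

Var(X) = 1288/289 ≈ 4.4567


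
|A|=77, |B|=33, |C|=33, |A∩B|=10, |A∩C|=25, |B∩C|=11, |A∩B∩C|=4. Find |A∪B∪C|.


|A∪B∪C| = 77+33+33-10-25-11+4 = 101

|A∪B∪C| = 101


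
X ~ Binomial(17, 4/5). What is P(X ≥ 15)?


P(X ≥ 15) = Σ P(X=i) for i=15..17
P(X=15) = 146028888064/762939453125
P(X=16) = 73014444032/762939453125
P(X=17) = 17179869184/762939453125
Sum = 47244640256/152587890625

P(X ≥ 15) = 47244640256/152587890625 ≈ 30.96%


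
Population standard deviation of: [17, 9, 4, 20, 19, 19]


Mean = 88/6 = 44/3
  (17-44/3)²=49/9
  (9-44/3)²=289/9
  (4-44/3)²=1024/9
  (20-44/3)²=256/9
  (19-44/3)²=169/9
  (19-44/3)²=169/9
Σ(x-μ)² = 652/3
σ² = (652/3)/6 = 326/9

σ = √(326/9) ≈ 6.0185


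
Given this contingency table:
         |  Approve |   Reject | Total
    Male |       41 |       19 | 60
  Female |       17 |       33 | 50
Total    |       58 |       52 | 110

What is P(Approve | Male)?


P(Approve | Male) = 41/(41+19) = 41/60

P(Approve|Male) = 41/60 ≈ 68.33%


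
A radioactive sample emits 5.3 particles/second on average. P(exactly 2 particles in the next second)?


Poisson(λ=5.3): P(X=2) = e^(-λ)×λ^k/k!
= e^(-5.3) × 5.3^2 / 2!
≈ 0.004991593907 × 28.09 / 2 ≈ 0.070107

P(X=2) ≈ 0.070107 ≈ 7.01%


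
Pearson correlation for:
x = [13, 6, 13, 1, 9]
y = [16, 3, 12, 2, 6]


n=5, Σx=42, Σy=39, Σxy=438, Σx²=456, Σy²=449
r = (5×438 - 42×39)/√((5×456 - 42²)(5×449 - 39²))
= 552/√(516×724) = 552/√373584 ≈ 552/611.2152 ≈ 0.9031

r ≈ 0.9031


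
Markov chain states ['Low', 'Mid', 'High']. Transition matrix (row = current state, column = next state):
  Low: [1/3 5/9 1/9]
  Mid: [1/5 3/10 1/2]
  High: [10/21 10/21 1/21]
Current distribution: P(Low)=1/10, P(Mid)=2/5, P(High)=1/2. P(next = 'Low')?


P(next=Low) = Σᵢ P(now=i)×P(i→Low)
= 1/10×1/3 + 2/5×1/5 + 1/2×10/21
= 1/30 + 2/25 + 5/21 = 123/350

P = 123/350 ≈ 0.3514


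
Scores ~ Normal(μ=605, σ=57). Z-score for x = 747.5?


z = (x - μ)/σ = (747.5 - 605)/57 = 2.5

z = 2.5


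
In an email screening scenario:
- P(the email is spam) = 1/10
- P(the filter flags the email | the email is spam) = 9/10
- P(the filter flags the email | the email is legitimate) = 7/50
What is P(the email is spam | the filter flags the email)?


Using Bayes' theorem:
P(A|B) = P(B|A)·P(A) / P(B)

P(the filter flags the email) = 9/10 × 1/10 + 7/50 × 9/10
= 9/100 + 63/500 = 27/125

P(the email is spam|the filter flags the email) = (9/100) / (27/125) = 5/12

P(the email is spam|the filter flags the email) = 5/12 ≈ 41.67%


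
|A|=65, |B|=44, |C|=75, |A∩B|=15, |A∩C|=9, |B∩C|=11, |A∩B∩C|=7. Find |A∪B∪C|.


|A∪B∪C| = 65+44+75-15-9-11+7 = 156

|A∪B∪C| = 156


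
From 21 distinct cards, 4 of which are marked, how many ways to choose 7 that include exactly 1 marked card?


Choose 1 of the 4 marked cards and 6 of the other 17 cards:
C(4,1)×C(17,6) = 4×12376 = 49504

49504


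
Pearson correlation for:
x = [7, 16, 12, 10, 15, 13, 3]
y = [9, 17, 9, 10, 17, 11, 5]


n=7, Σx=76, Σy=78, Σxy=956, Σx²=952, Σy²=986
r = (7×956 - 76×78)/√((7×952 - 76²)(7×986 - 78²))
= 764/√(888×818) = 764/√726384 ≈ 764/852.2816 ≈ 0.8964

r ≈ 0.8964


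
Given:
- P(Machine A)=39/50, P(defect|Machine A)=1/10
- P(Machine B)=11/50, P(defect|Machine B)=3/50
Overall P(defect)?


P(B) = Σ P(B|Aᵢ)×P(Aᵢ)
  1/10×39/50 = 39/500
  3/50×11/50 = 33/2500
Sum = 57/625

P(defect) = 57/625 ≈ 9.12%


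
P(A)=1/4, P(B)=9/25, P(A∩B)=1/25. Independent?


P(A)×P(B) = 9/100
P(A∩B) = 1/25
Not equal → NOT independent

No, not independent


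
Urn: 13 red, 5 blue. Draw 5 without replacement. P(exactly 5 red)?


Hypergeometric: C(13,5)×C(5,0)/C(18,5)
= 1287×1/8568 = 143/952

P(X=5) = 143/952 ≈ 15.02%


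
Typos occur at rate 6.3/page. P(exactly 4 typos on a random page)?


Poisson(λ=6.3): P(X=4) = e^(-λ)×λ^k/k!
= e^(-6.3) × 6.3^4 / 4!
≈ 0.001836304777 × 1575.2961 / 24 ≈ 0.120530

P(X=4) ≈ 0.120530 ≈ 12.05%


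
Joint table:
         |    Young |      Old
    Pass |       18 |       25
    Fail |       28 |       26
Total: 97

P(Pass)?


P(Pass) = (18+25)/97 = 43/97

P(Pass) = 43/97 ≈ 44.33%


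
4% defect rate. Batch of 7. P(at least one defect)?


P(all good) = (24/25)^7 = 4586471424/6103515625
P(≥1 defect) = 1517044201/6103515625

P = 1517044201/6103515625 ≈ 24.86%


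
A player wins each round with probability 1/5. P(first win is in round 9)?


Geometric: P(X=9) = (1-p)^(k-1)×p = (4/5)^8×1/5 = 65536/1953125

P(X=9) = 65536/1953125 ≈ 3.36%


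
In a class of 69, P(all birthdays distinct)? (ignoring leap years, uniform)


P(all different) = Π(365-i)/365 for i=0..68
= (365/365)×(364/365)×...×(297/365)
= 0.001036

P ≈ 0.0010 ≈ 0.10%


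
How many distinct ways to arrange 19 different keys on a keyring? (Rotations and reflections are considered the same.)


Free circular arrangements: rotations and reflections both identified.
(n-1)!/2 = 18!/2 = 6402373705728000/2 = 3201186852864000

3201186852864000


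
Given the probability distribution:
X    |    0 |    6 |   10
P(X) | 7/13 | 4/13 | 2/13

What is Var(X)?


E[X] = 44/13
E[X²] = 344/13
Var(X) = E[X²] - (E[X])² = 344/13 - 1936/169 = 2536/169

Var(X) = 2536/169 ≈ 15.0059


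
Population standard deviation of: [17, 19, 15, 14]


Mean = 65/4
  (17-65/4)²=9/16
  (19-65/4)²=121/16
  (15-65/4)²=25/16
  (14-65/4)²=81/16
Σ(x-μ)² = 59/4
σ² = (59/4)/4 = 59/16

σ = √(59/16) ≈ 1.9203


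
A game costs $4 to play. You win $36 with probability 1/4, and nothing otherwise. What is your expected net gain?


E[gain] = (36-4)×1/4 + (-4)×3/4
= 8 - 3 = 5

Expected net gain = $5 ≈ $5.00


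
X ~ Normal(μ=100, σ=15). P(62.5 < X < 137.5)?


z₁=(62.5-100)/15=-2.5, z₂=(137.5-100)/15=2.5
P = Φ(2.5) - Φ(-2.5) = 0.993790 - 0.006210 = 0.987580 ≈ 0.9876

P(62.5 < X < 137.5) ≈ 0.9876


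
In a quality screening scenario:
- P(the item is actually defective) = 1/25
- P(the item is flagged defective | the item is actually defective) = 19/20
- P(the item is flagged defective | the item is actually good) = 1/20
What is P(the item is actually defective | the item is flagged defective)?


Using Bayes' theorem:
P(A|B) = P(B|A)·P(A) / P(B)

P(the item is flagged defective) = 19/20 × 1/25 + 1/20 × 24/25
= 19/500 + 6/125 = 43/500

P(the item is actually defective|the item is flagged defective) = (19/500) / (43/500) = 19/43

P(the item is actually defective|the item is flagged defective) = 19/43 ≈ 44.19%


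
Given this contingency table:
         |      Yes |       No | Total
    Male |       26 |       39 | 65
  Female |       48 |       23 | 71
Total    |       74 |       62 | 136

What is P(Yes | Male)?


P(Yes | Male) = 26/(26+39) = 26/65 = 2/5

P(Yes|Male) = 2/5 ≈ 40.00%


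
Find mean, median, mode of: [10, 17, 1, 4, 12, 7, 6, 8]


Sorted: [1, 4, 6, 7, 8, 10, 12, 17]
Mean = 65/8
Median = 15/2
Freq: {10: 1, 17: 1, 1: 1, 4: 1, 12: 1, 7: 1, 6: 1, 8: 1}
Mode: No mode

Mean=65/8, Median=15/2, Mode=No mode


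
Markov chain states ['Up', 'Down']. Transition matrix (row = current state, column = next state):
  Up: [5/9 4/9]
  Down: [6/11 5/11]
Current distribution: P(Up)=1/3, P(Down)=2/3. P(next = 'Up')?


P(next=Up) = Σᵢ P(now=i)×P(i→Up)
= 1/3×5/9 + 2/3×6/11
= 5/27 + 4/11 = 163/297

P = 163/297 ≈ 0.5488


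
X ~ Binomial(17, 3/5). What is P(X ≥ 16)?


P(X ≥ 16) = Σ P(X=i) for i=16..17
P(X=16) = 1463588514/762939453125
P(X=17) = 129140163/762939453125
Sum = 1592728677/762939453125

P(X ≥ 16) = 1592728677/762939453125 ≈ 0.21%


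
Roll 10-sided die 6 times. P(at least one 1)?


P(no 1)^6 = (9/10)^6 = 531441/1000000
P(≥1) = 1 - 531441/1000000 = 468559/1000000

P = 468559/1000000 ≈ 46.86%


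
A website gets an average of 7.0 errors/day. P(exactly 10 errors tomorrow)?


Poisson(λ=7.0): P(X=10) = e^(-λ)×λ^k/k!
= e^(-7.0) × 7.0^10 / 10!
≈ 0.0009118819656 × 282475249 / 3628800 ≈ 0.070983

P(X=10) ≈ 0.070983 ≈ 7.10%


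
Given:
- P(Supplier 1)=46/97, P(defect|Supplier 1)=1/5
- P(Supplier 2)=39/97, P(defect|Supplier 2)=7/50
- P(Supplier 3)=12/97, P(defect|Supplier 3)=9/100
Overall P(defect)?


P(B) = Σ P(B|Aᵢ)×P(Aᵢ)
  1/5×46/97 = 46/485
  7/50×39/97 = 273/4850
  9/100×12/97 = 27/2425
Sum = 787/4850

P(defect) = 787/4850 ≈ 16.23%


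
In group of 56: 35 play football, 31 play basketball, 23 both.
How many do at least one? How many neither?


|A∪B| = 35+31-23 = 43
Neither = 56-43 = 13

At least one: 43; Neither: 13


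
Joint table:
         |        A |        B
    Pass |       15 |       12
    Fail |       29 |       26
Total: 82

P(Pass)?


P(Pass) = (15+12)/82 = 27/82

P(Pass) = 27/82 ≈ 32.93%


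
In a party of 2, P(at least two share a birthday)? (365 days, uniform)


P(all different) = Π(365-i)/365 for i=0..1
= 0.997260
P(match) = 1 - 0.997260 = 0.002740

P ≈ 0.0027 ≈ 0.27%


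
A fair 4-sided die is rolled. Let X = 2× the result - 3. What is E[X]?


E[die] = (1+4)/2 = 5/2
E[X] = 2×5/2 - 3 = 2

E[X] = 2


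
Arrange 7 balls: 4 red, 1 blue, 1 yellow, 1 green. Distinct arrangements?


7!/(4!×1!×1!×1!) = 210

210


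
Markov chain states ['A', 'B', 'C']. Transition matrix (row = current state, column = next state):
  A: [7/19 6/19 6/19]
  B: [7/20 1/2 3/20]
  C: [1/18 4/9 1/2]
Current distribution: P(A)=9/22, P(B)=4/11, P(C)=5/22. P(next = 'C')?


P(next=C) = Σᵢ P(now=i)×P(i→C)
= 9/22×6/19 + 4/11×3/20 + 5/22×1/2
= 27/209 + 3/55 + 5/44 = 113/380

P = 113/380 ≈ 0.2974


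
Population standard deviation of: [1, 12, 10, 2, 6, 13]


Mean = 44/6 = 22/3
  (1-22/3)²=361/9
  (12-22/3)²=196/9
  (10-22/3)²=64/9
  (2-22/3)²=256/9
  (6-22/3)²=16/9
  (13-22/3)²=289/9
Σ(x-μ)² = 394/3
σ² = (394/3)/6 = 197/9

σ = √(197/9) ≈ 4.6786


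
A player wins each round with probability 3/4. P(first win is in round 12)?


Geometric: P(X=12) = (1-p)^(k-1)×p = (1/4)^11×3/4 = 3/16777216

P(X=12) = 3/16777216 ≈ 0.00%
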